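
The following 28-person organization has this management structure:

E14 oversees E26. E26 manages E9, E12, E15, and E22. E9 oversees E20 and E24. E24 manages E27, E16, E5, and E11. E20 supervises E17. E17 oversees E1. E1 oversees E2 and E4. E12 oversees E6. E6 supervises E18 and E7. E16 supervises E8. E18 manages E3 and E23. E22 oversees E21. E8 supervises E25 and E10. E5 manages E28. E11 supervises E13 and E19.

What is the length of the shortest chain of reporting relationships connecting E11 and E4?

6

E11 is 2 levels below E9, and E4 is 4 levels below E9 (their lowest common manager). The shortest path runs up from E11 to E9 and back down to E4: 2 + 4 = 6 links.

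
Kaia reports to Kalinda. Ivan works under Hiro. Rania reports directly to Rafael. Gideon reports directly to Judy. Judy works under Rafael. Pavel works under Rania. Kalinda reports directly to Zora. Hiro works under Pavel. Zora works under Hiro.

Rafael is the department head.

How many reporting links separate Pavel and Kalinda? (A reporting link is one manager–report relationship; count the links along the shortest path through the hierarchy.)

Kalinda is in Pavel's organization: the chain from Kalinda up to Pavel is Kalinda → Zora → Hiro → Pavel, which is 3 links.

3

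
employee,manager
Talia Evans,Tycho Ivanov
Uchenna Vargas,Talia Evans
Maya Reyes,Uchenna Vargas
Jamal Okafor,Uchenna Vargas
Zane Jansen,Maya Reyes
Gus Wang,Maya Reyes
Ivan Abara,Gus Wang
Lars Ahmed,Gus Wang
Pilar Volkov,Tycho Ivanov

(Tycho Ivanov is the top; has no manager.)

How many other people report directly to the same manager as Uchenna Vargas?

Uchenna Vargas reports to Talia Evans, and Talia Evans has no other direct reports. Uchenna Vargas has 0 peers.

0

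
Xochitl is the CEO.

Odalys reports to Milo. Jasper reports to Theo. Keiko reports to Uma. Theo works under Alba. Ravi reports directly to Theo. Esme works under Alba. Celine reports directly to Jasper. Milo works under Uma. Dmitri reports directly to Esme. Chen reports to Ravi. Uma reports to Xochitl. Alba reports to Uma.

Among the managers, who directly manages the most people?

Uma

Direct-report counts: Xochitl has 1; Uma has 3; Milo has 1; Alba has 2; Esme has 1; Theo has 2; Ravi has 1; Jasper has 1. The largest is 3, held by Uma.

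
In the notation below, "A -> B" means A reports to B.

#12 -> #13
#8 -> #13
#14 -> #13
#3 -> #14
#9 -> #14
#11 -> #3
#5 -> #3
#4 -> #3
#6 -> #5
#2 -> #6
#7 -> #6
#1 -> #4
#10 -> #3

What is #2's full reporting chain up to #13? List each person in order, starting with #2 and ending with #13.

#2 -> #6 -> #5 -> #3 -> #14 -> #13

#2 reports to #6. #6 reports to #5. #5 reports to #3. #3 reports to #14. #14 reports to #13. #13 is at the top.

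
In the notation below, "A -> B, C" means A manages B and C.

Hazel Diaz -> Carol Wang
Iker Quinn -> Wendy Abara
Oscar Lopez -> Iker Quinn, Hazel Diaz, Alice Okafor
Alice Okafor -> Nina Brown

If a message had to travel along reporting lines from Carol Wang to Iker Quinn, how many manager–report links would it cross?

Carol Wang is 2 levels below Oscar Lopez, and Iker Quinn is 1 level below Oscar Lopez (their lowest common manager). The shortest path runs up from Carol Wang to Oscar Lopez and back down to Iker Quinn: 2 + 1 = 3 links.

3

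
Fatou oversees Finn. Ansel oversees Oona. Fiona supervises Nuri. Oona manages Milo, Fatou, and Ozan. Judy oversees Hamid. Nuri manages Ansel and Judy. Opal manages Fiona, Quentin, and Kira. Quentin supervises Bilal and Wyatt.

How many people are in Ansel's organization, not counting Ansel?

Ansel directly manages Oona. Under Oona: Milo, Fatou, Finn, Ozan (4). That's 5 in total.

5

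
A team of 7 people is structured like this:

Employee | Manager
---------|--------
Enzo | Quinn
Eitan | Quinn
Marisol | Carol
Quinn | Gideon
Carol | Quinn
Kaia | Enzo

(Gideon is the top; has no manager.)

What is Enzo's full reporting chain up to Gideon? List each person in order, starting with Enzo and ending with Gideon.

Enzo -> Quinn -> Gideon

Enzo reports to Quinn. Quinn reports to Gideon. Gideon is at the top.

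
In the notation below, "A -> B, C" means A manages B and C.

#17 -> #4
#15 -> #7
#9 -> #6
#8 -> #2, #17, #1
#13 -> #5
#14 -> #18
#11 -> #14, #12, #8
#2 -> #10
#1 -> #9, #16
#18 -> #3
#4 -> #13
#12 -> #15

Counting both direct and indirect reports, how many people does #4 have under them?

#4 directly manages #13. Under #13: #5 (1). That's 2 in total.

2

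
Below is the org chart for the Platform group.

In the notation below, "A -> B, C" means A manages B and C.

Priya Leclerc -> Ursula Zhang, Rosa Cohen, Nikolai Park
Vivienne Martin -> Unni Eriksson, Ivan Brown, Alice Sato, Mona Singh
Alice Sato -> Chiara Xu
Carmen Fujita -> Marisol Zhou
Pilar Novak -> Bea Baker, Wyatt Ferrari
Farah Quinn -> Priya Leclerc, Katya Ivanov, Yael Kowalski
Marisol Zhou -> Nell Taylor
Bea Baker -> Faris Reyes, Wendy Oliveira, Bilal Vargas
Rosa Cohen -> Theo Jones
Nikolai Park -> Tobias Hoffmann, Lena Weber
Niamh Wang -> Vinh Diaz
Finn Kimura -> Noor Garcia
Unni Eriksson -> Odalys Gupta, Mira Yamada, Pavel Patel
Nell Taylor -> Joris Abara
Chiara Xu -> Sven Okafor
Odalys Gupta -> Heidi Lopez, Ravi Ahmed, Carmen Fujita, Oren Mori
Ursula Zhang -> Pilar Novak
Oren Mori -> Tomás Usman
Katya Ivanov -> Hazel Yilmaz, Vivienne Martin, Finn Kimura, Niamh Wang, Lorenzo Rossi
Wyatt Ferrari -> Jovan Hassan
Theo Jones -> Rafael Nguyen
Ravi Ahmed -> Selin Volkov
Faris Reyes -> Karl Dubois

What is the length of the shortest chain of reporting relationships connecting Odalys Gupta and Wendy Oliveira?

9

Odalys Gupta is 4 levels below Farah Quinn, and Wendy Oliveira is 5 levels below Farah Quinn (their lowest common manager). The shortest path runs up from Odalys Gupta to Farah Quinn and back down to Wendy Oliveira: 4 + 5 = 9 links.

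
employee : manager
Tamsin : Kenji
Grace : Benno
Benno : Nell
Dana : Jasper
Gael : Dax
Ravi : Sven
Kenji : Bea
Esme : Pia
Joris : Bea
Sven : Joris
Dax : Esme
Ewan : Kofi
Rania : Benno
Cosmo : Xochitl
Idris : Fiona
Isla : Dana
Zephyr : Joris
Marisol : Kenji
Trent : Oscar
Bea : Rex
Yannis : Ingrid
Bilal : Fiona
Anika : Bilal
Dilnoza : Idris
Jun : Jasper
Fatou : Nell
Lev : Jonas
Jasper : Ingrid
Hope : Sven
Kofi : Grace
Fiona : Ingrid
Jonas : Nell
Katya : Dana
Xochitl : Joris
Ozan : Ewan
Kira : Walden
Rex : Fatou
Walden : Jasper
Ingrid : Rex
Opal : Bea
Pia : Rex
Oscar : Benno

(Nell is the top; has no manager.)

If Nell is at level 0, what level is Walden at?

5

Chain from Walden up to Nell: Walden → Jasper → Ingrid → Rex → Fatou → Nell. That is 5 steps up, so Walden is 5 levels below Nell.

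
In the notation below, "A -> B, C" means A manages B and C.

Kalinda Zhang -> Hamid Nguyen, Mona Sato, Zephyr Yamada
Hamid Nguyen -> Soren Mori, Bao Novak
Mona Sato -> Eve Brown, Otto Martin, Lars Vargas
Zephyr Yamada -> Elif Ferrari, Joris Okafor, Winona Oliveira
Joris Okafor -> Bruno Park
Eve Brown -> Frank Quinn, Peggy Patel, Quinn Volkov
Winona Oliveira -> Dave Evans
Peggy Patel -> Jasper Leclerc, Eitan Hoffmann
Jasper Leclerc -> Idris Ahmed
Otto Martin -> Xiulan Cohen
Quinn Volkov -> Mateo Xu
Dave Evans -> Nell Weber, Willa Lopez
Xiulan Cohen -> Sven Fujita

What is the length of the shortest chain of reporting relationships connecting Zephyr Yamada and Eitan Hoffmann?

Zephyr Yamada is 1 level below Kalinda Zhang, and Eitan Hoffmann is 4 levels below Kalinda Zhang (their lowest common manager). The shortest path runs up from Zephyr Yamada to Kalinda Zhang and back down to Eitan Hoffmann: 1 + 4 = 5 links.

5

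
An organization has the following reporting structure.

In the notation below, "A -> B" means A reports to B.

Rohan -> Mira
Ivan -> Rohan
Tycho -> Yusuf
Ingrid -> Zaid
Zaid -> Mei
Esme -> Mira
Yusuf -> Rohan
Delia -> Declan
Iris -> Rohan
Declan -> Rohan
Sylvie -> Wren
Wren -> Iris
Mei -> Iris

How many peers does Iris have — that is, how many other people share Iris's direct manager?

3

Iris reports to Rohan. Rohan's other direct reports are Declan, Yusuf, Ivan — 3 peers.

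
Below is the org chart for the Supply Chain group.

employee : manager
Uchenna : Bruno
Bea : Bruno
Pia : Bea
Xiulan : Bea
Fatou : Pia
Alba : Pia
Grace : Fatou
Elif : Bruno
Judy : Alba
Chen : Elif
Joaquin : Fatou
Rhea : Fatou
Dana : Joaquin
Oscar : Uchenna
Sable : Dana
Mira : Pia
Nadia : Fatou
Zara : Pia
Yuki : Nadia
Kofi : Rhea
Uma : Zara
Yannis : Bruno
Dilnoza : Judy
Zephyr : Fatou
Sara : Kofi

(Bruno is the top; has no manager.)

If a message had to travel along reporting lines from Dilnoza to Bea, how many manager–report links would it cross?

Dilnoza is in Bea's organization: the chain from Dilnoza up to Bea is Dilnoza → Judy → Alba → Pia → Bea, which is 4 links.

4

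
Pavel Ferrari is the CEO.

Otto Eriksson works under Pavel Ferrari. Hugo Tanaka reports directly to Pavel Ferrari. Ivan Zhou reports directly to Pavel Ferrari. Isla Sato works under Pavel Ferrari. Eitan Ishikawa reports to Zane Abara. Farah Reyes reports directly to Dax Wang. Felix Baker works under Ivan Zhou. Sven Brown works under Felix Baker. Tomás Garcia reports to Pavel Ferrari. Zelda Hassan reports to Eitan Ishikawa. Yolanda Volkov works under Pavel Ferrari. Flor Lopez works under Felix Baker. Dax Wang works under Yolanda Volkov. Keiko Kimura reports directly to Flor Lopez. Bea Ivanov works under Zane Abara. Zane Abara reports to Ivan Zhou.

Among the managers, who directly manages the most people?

Pavel Ferrari

Direct-report counts: Pavel Ferrari has 6; Yolanda Volkov has 1; Dax Wang has 1; Ivan Zhou has 2; Felix Baker has 2; Flor Lopez has 1; Zane Abara has 2; Eitan Ishikawa has 1. The largest is 6, held by Pavel Ferrari.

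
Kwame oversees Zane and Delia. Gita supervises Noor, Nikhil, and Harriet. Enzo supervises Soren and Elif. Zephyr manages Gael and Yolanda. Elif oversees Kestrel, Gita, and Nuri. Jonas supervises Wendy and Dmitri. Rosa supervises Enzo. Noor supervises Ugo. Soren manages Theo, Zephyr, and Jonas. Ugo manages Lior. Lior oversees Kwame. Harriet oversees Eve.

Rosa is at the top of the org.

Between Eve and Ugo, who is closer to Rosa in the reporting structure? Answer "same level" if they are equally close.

Both Eve and Ugo are 5 levels below Rosa.

same level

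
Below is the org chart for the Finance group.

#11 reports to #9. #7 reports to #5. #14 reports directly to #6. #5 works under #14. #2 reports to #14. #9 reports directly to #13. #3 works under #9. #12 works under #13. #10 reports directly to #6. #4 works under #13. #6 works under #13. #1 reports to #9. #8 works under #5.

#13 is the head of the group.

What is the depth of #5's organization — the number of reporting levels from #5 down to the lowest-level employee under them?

The longest chain under #5 runs #5 → #8, which is 1 level below #5.

1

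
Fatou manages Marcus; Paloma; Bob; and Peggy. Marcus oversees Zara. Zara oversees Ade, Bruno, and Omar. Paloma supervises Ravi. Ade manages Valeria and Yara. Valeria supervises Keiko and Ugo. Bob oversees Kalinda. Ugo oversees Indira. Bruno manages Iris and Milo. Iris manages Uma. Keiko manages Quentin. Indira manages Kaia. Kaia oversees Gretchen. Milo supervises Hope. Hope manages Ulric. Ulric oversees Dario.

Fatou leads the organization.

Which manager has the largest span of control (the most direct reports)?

Fatou

Direct-report counts: Fatou has 4; Bob has 1; Paloma has 1; Marcus has 1; Zara has 3; Bruno has 2; Milo has 1; Hope has 1; Ulric has 1; Iris has 1; Ade has 2; Valeria has 2; Keiko has 1; Ugo has 1; Indira has 1; Kaia has 1. The largest is 4, held by Fatou.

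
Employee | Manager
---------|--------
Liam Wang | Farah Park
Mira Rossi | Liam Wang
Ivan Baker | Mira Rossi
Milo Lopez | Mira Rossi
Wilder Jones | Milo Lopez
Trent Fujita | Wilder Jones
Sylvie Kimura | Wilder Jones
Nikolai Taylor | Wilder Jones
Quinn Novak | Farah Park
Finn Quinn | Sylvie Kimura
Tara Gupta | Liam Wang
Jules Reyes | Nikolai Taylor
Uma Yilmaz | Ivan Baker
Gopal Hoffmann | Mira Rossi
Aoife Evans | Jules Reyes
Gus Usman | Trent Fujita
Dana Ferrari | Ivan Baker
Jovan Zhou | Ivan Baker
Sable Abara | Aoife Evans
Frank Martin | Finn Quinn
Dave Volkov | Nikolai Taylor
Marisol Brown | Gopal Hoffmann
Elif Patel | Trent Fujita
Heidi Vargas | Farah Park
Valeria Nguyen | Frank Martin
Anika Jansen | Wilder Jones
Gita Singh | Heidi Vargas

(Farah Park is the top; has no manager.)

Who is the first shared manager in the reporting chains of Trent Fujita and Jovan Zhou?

Mira Rossi

Trent Fujita's chain of managers is Wilder Jones, Milo Lopez, Mira Rossi, Liam Wang, Farah Park. Jovan Zhou's chain of managers is Ivan Baker, Mira Rossi, Liam Wang, Farah Park. The first manager that appears in both chains is Mira Rossi.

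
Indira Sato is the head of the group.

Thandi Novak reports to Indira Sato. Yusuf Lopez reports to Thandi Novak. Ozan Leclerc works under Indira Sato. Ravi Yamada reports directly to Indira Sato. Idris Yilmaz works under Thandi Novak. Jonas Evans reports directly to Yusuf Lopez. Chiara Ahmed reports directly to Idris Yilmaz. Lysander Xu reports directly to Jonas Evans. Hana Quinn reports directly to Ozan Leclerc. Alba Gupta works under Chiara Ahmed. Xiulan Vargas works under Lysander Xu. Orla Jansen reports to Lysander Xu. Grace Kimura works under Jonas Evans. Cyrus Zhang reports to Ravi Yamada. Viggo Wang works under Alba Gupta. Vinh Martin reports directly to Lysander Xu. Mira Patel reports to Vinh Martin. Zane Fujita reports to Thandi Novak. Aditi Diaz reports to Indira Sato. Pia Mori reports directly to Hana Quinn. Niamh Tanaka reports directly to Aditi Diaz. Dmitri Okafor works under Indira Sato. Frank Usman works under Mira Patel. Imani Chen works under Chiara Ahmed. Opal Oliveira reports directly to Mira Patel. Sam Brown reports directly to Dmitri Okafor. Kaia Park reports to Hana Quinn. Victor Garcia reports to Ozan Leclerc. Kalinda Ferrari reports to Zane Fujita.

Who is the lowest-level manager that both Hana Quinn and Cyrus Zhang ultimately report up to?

Indira Sato

Hana Quinn's chain of managers is Ozan Leclerc, Indira Sato. Cyrus Zhang's chain of managers is Ravi Yamada, Indira Sato. The first manager that appears in both chains is Indira Sato.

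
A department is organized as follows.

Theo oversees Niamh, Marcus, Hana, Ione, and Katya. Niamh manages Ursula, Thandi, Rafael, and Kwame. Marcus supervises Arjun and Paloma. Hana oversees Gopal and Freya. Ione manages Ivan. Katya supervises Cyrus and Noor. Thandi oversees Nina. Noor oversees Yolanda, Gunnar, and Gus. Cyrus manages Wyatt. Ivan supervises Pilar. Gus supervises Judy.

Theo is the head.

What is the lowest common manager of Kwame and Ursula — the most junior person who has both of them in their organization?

Niamh

Kwame's chain of managers is Niamh, Theo. Ursula's chain of managers is Niamh, Theo. The first manager that appears in both chains is Niamh.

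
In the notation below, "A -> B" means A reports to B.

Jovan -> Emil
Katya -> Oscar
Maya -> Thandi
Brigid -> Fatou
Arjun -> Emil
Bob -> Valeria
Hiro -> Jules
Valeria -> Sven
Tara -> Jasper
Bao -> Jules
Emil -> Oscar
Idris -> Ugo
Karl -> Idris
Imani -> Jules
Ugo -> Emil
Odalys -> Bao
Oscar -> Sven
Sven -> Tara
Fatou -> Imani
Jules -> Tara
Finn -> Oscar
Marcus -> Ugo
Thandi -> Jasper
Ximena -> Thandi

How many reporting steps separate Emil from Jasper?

4

Chain from Emil up to Jasper: Emil → Oscar → Sven → Tara → Jasper. That is 4 steps up, so Emil is 4 levels below Jasper.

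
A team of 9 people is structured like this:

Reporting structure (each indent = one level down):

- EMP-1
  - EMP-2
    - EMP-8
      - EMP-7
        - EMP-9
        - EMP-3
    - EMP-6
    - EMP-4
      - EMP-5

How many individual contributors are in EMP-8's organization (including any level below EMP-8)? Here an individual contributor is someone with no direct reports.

2

The people in EMP-8's organization with no one reporting to them are EMP-3, EMP-9. That is 2.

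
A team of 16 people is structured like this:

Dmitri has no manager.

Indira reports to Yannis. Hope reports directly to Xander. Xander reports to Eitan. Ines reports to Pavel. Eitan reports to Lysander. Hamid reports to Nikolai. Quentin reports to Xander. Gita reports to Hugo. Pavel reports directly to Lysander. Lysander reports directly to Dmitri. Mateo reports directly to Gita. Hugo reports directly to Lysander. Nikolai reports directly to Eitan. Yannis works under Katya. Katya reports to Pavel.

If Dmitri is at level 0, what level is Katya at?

3

Chain from Katya up to Dmitri: Katya → Pavel → Lysander → Dmitri. That is 3 steps up, so Katya is 3 levels below Dmitri.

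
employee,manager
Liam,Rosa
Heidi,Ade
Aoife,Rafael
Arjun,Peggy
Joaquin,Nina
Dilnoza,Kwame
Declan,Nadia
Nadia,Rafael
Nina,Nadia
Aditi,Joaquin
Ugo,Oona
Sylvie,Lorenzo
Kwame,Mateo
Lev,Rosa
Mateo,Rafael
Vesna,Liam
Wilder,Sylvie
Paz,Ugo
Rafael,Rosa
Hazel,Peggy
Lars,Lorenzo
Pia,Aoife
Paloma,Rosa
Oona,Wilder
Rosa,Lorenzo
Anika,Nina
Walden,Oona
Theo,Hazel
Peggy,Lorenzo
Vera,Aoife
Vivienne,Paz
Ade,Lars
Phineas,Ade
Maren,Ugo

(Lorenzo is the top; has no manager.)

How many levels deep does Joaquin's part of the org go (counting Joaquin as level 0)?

The longest chain under Joaquin runs Joaquin → Aditi, which is 1 level below Joaquin.

1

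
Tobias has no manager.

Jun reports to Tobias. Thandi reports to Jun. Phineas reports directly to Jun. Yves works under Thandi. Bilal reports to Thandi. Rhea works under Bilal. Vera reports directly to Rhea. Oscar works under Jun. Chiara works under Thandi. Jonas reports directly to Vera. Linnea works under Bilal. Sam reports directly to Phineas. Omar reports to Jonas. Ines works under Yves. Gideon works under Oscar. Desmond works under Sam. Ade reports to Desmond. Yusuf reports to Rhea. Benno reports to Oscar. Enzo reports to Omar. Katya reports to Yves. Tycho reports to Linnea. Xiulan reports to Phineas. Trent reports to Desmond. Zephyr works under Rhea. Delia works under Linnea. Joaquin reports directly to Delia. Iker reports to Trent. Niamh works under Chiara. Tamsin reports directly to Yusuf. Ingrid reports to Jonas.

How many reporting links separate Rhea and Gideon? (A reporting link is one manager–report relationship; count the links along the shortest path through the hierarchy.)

5

Rhea is 3 levels below Jun, and Gideon is 2 levels below Jun (their lowest common manager). The shortest path runs up from Rhea to Jun and back down to Gideon: 3 + 2 = 5 links.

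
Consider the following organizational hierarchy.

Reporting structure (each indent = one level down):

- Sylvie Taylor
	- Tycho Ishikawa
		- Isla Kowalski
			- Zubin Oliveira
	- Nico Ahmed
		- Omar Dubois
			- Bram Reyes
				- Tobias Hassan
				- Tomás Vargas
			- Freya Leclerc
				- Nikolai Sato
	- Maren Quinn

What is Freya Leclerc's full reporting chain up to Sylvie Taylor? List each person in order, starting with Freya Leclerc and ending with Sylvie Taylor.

Freya Leclerc -> Omar Dubois -> Nico Ahmed -> Sylvie Taylor

Freya Leclerc reports to Omar Dubois. Omar Dubois reports to Nico Ahmed. Nico Ahmed reports to Sylvie Taylor. Sylvie Taylor is at the top.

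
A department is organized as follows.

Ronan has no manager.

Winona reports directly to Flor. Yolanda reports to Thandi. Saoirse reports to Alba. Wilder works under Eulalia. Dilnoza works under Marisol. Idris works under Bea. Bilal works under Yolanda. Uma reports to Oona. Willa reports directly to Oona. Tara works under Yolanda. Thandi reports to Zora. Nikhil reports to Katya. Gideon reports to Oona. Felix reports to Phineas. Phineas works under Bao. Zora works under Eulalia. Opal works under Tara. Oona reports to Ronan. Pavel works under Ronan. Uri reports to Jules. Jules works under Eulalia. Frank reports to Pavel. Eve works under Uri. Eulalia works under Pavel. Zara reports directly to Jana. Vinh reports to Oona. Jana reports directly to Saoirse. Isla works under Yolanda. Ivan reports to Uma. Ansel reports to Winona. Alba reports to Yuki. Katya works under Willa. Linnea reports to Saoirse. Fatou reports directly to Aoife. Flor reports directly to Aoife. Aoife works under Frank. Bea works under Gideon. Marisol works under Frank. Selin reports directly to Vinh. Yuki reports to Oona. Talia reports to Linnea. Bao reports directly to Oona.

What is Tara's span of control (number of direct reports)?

1

Tara directly manages Opal. That is 1 direct report.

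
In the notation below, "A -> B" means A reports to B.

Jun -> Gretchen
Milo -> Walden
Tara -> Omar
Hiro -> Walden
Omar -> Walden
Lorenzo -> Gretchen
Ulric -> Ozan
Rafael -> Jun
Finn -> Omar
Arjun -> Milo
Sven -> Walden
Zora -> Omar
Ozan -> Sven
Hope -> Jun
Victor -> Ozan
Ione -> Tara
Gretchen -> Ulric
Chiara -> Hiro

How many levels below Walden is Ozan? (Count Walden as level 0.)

Chain from Ozan up to Walden: Ozan → Sven → Walden. That is 2 steps up, so Ozan is 2 levels below Walden.

2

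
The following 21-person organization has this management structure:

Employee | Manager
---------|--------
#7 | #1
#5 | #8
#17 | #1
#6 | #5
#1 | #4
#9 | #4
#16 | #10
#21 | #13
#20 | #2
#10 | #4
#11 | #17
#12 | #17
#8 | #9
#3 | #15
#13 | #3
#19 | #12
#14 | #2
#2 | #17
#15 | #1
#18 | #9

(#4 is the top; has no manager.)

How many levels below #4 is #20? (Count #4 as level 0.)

Chain from #20 up to #4: #20 → #2 → #17 → #1 → #4. That is 4 steps up, so #20 is 4 levels below #4.

4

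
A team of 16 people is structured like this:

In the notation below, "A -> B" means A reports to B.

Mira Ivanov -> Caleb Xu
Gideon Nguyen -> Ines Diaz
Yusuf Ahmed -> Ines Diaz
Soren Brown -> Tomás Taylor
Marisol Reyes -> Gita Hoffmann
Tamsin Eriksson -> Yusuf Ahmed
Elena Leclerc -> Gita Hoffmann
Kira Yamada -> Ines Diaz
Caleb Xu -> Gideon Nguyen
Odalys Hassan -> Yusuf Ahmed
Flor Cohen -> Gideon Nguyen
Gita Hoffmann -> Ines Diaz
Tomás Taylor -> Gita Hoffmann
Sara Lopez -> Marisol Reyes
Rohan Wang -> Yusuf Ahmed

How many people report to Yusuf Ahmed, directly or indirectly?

Yusuf Ahmed directly manages Odalys Hassan, Rohan Wang, Tamsin Eriksson. Odalys Hassan has no reports. Rohan Wang has no reports. Tamsin Eriksson has no reports. So Yusuf Ahmed's organization is 3 direct reports plus everyone under them: 1 + 1 + 1 = 3.

3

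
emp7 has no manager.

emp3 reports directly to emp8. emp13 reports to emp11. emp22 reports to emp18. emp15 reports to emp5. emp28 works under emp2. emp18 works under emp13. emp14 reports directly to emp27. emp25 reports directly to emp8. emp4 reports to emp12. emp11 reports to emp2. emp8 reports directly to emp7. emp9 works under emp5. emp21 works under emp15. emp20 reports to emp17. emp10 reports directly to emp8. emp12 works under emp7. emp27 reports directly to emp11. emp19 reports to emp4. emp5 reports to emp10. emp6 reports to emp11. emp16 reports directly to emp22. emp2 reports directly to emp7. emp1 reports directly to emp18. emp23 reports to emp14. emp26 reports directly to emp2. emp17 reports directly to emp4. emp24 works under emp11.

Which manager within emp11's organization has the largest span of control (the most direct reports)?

emp11

Direct-report counts within emp11's organization: emp11 has 4; emp27 has 1; emp14 has 1; emp13 has 1; emp18 has 2; emp22 has 1. The largest is 4, held by emp11.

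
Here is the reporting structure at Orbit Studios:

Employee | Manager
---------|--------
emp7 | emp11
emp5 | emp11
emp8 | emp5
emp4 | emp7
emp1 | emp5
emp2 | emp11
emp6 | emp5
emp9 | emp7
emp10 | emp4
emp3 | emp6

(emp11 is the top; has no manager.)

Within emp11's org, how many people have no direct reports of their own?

6

The people in emp11's organization with no one reporting to them are emp2, emp3, emp1, emp8, emp9, emp10. That is 6.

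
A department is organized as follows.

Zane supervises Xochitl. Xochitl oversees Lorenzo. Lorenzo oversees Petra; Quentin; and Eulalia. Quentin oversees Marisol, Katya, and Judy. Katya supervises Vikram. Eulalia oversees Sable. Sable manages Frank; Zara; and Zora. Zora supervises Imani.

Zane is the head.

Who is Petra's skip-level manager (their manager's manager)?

Xochitl

Petra reports to Lorenzo, and Lorenzo reports to Xochitl. So Petra's skip-level manager is Xochitl.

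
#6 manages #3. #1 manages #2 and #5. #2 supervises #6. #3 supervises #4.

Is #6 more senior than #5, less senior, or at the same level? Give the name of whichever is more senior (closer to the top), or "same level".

#5

#6 is 2 levels below #1; #5 is 1. #5 is higher.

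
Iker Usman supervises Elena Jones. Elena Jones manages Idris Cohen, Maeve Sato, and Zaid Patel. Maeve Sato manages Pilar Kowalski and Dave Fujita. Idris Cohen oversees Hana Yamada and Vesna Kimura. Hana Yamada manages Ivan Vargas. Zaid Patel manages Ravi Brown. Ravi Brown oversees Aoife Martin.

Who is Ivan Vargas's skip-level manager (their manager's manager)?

Idris Cohen

Ivan Vargas reports to Hana Yamada, and Hana Yamada reports to Idris Cohen. So Ivan Vargas's skip-level manager is Idris Cohen.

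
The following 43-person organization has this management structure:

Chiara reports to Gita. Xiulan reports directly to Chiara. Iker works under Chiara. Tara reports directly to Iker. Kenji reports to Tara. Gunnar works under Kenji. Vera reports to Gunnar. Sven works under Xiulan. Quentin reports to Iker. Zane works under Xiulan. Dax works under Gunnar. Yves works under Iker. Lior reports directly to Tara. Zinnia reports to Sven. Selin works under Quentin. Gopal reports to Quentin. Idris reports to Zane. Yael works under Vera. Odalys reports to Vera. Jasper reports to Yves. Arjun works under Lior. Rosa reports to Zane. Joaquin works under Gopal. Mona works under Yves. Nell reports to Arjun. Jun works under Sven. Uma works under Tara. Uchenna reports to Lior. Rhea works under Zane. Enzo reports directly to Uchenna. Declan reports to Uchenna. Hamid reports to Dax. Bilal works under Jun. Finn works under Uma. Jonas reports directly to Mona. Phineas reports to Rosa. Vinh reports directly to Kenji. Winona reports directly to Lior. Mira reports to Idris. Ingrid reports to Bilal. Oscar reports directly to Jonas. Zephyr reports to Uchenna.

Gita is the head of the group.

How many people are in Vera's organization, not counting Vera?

2

Vera directly manages Yael, Odalys. Yael has no reports. Odalys has no reports. So Vera's organization is 2 direct reports plus everyone under them: 1 + 1 = 2.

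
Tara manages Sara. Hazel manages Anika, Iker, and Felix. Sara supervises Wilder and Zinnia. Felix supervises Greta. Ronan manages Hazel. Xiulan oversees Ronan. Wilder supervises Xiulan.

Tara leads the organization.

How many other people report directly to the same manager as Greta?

Greta reports to Felix, and Felix has no other direct reports. Greta has 0 peers.

0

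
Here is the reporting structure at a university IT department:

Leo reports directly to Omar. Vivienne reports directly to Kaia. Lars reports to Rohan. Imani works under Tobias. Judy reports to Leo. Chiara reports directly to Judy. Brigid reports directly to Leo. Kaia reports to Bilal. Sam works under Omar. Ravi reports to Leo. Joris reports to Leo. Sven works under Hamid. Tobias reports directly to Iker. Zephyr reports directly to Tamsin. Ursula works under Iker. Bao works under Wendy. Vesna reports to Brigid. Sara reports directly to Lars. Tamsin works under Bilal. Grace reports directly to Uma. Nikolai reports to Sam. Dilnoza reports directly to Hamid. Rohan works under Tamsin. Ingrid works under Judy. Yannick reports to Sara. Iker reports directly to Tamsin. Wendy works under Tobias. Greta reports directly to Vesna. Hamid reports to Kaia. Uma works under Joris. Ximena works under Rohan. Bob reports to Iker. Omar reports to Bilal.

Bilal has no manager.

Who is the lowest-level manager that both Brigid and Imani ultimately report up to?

Brigid's chain of managers is Leo, Omar, Bilal. Imani's chain of managers is Tobias, Iker, Tamsin, Bilal. The first manager that appears in both chains is Bilal.

Bilal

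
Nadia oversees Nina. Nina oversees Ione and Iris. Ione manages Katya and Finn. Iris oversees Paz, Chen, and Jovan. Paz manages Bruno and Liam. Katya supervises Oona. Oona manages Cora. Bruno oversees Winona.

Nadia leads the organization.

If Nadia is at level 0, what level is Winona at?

Chain from Winona up to Nadia: Winona → Bruno → Paz → Iris → Nina → Nadia. That is 5 steps up, so Winona is 5 levels below Nadia.

5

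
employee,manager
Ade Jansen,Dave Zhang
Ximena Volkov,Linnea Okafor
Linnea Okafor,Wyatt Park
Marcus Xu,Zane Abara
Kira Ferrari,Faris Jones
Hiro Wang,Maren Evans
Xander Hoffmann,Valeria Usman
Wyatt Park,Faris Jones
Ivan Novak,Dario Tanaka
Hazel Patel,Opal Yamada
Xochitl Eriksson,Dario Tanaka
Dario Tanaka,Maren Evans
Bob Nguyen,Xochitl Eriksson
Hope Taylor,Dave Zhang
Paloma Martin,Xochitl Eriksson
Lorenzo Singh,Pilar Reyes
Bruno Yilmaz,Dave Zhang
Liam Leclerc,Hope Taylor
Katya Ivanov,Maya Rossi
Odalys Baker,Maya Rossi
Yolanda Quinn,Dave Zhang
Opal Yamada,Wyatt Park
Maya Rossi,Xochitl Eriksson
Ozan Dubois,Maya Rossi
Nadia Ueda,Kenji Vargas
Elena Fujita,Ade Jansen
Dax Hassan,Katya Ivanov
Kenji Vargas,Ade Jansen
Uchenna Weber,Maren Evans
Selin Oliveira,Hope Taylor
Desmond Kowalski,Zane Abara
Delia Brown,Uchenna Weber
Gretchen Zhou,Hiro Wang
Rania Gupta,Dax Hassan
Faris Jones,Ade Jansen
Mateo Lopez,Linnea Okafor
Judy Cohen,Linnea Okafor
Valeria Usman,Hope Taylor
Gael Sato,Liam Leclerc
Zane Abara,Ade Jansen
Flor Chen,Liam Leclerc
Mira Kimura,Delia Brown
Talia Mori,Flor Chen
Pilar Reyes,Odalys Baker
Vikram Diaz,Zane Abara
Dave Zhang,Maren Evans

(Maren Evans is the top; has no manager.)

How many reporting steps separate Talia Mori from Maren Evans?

5

Chain from Talia Mori up to Maren Evans: Talia Mori → Flor Chen → Liam Leclerc → Hope Taylor → Dave Zhang → Maren Evans. That is 5 steps up, so Talia Mori is 5 levels below Maren Evans.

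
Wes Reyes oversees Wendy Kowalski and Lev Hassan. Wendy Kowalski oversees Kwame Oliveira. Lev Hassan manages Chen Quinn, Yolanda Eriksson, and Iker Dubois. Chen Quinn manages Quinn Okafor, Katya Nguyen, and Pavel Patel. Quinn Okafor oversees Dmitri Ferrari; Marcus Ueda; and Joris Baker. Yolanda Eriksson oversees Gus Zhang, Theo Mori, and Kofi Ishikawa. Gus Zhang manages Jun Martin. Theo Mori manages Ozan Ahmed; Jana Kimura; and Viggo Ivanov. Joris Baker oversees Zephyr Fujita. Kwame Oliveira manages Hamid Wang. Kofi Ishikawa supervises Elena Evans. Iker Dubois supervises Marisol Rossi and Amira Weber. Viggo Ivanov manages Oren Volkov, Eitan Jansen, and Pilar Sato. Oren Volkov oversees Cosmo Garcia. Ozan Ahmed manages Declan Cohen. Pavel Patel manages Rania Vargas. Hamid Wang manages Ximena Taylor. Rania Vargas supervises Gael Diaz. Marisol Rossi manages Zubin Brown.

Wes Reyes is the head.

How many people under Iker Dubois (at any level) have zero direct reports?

2

The people in Iker Dubois's organization with no one reporting to them are Amira Weber, Zubin Brown. That is 2.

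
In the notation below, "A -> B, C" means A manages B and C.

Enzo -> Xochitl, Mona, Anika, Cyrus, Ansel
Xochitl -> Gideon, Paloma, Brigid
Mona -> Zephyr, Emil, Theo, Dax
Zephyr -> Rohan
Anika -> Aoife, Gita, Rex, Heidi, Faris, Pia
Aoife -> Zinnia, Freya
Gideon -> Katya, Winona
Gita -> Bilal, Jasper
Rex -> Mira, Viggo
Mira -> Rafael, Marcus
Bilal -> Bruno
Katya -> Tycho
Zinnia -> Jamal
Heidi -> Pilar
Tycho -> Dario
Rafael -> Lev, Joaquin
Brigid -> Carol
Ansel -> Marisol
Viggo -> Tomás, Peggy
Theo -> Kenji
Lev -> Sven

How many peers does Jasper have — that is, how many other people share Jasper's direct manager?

1

Jasper reports to Gita. Gita's other direct reports are Bilal — 1 peer.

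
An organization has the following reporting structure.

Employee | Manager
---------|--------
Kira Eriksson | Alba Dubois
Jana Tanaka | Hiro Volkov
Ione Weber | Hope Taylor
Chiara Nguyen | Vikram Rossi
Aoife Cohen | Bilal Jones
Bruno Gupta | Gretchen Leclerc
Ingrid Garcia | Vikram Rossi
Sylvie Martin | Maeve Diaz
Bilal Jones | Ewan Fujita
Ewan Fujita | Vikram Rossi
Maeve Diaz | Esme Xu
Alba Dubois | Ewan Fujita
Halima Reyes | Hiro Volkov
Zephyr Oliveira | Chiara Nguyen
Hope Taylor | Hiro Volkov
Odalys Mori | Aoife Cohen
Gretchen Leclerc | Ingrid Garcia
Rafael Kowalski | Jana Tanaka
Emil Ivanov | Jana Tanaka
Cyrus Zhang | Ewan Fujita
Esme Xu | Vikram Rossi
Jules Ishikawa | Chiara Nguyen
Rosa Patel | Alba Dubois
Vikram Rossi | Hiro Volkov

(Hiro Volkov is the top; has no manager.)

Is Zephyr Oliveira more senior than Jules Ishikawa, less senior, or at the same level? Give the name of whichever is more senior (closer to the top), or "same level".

same level

Both Zephyr Oliveira and Jules Ishikawa are 3 levels below Hiro Volkov.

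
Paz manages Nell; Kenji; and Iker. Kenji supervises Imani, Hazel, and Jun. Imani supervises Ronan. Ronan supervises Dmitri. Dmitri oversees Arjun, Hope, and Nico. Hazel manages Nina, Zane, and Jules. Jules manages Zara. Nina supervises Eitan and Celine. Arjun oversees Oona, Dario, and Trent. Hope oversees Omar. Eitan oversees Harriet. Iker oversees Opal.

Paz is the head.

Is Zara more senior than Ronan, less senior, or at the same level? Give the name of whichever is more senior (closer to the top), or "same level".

Zara is 4 levels below Paz; Ronan is 3. Ronan is higher.

Ronan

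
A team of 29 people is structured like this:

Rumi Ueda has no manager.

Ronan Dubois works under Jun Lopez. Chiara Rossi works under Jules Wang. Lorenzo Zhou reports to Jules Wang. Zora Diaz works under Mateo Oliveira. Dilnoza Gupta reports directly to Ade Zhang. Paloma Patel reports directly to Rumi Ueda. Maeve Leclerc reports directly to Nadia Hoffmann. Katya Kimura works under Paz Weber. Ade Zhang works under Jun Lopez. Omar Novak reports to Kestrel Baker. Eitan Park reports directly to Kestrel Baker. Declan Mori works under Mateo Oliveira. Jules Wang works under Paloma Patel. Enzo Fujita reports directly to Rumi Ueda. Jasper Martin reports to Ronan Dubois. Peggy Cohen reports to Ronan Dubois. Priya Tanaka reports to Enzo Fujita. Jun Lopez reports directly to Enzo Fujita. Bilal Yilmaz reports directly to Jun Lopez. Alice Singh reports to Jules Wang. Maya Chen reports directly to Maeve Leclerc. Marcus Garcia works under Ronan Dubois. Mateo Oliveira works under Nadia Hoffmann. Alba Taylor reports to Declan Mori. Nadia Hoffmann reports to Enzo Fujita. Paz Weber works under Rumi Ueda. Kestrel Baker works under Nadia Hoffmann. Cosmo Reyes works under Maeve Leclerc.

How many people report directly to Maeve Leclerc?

Maeve Leclerc directly manages Maya Chen, Cosmo Reyes. That is 2 direct reports.

2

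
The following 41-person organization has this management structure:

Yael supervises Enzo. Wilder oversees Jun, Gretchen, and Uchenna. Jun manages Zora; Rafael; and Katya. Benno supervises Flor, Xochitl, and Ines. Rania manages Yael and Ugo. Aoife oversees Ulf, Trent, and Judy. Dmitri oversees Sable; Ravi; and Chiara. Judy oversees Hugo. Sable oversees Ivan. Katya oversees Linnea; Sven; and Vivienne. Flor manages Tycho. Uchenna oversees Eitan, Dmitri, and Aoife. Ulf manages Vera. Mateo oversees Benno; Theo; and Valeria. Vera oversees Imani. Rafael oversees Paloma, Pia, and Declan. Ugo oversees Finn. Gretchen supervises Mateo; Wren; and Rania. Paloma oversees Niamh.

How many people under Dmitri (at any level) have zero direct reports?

3

The people in Dmitri's organization with no one reporting to them are Chiara, Ravi, Ivan. That is 3.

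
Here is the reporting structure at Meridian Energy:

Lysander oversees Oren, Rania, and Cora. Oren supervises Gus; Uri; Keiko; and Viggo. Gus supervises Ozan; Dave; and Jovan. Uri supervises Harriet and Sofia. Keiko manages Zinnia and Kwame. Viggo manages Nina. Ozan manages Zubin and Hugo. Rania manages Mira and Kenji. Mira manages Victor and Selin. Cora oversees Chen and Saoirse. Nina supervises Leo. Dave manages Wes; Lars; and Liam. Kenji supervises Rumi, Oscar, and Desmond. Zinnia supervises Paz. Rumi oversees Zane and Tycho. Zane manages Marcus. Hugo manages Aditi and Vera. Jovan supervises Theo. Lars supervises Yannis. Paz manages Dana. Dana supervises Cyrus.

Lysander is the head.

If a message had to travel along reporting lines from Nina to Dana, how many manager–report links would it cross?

Nina is 2 levels below Oren, and Dana is 4 levels below Oren (their lowest common manager). The shortest path runs up from Nina to Oren and back down to Dana: 2 + 4 = 6 links.

6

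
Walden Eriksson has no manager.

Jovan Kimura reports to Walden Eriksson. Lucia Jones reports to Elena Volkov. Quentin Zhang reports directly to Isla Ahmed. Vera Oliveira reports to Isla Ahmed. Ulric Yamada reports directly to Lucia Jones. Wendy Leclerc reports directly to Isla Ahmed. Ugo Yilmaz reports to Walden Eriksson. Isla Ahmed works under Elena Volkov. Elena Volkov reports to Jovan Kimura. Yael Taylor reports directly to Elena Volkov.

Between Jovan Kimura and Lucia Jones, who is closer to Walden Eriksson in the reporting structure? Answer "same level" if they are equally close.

Jovan Kimura is 1 level below Walden Eriksson; Lucia Jones is 3. Jovan Kimura is higher.

Jovan Kimura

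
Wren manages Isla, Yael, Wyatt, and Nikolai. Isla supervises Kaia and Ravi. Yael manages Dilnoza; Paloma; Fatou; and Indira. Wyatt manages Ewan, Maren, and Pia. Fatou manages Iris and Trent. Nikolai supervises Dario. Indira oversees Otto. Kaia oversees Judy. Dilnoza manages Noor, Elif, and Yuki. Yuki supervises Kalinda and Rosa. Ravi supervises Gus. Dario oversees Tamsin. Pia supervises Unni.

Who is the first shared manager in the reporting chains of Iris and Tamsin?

Wren

Iris's chain of managers is Fatou, Yael, Wren. Tamsin's chain of managers is Dario, Nikolai, Wren. The first manager that appears in both chains is Wren.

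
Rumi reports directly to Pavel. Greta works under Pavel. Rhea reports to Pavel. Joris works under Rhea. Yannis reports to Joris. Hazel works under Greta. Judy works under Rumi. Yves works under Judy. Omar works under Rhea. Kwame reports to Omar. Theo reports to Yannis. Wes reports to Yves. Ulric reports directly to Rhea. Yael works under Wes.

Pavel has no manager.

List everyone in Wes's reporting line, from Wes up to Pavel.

Wes reports to Yves. Yves reports to Judy. Judy reports to Rumi. Rumi reports to Pavel. Pavel is at the top.

Wes -> Yves -> Judy -> Rumi -> Pavel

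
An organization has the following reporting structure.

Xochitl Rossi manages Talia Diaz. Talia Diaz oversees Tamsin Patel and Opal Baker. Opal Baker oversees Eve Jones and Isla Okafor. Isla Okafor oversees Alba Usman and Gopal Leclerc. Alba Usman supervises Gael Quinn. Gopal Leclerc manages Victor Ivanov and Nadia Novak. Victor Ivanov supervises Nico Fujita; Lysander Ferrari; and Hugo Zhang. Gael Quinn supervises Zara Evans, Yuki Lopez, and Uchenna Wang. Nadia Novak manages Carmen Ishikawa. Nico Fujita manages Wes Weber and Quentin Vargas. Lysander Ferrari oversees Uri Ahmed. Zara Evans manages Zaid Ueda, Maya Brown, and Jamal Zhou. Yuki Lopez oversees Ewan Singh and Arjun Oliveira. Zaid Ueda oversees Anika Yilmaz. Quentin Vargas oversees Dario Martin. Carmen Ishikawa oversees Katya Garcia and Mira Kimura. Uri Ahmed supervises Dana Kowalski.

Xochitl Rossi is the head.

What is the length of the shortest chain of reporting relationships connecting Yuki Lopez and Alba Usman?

2

Yuki Lopez is in Alba Usman's organization: the chain from Yuki Lopez up to Alba Usman is Yuki Lopez → Gael Quinn → Alba Usman, which is 2 links.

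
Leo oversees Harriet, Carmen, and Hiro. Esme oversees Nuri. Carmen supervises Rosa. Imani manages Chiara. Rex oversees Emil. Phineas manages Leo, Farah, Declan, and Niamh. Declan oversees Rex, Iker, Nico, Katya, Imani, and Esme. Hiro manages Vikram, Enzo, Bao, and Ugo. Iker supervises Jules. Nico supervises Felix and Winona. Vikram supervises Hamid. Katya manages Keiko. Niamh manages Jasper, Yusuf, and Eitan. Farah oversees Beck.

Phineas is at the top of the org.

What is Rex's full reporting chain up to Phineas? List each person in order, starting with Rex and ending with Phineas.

Rex reports to Declan. Declan reports to Phineas. Phineas is at the top.

Rex -> Declan -> Phineas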